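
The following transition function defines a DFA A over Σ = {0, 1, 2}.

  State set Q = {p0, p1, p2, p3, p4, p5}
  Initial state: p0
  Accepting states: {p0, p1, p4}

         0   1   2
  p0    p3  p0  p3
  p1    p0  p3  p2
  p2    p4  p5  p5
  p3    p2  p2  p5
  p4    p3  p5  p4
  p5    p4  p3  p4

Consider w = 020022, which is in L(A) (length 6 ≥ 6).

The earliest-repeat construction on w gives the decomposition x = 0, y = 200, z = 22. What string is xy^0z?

022

xy⁰z = xz = 0·22 = 022.
Reading y = 200 takes A from p3 back to p3, so after x the machine is still in p3, and z then leads to the accepting state p4. Hence 022 ∈ L(A).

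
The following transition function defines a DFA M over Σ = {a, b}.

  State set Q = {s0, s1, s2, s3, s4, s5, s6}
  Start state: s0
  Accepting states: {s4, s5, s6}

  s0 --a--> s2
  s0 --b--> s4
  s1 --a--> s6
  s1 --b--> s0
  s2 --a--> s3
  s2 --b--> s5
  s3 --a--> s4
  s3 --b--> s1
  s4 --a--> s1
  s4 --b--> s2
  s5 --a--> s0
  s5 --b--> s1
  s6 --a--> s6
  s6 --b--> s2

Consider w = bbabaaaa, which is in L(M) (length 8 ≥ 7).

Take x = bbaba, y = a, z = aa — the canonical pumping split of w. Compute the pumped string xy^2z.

bbabaaaaa

xy^2z = bbaba·a·a·aa = bbabaaaaa.
Reading y = a takes M from s6 back to s6, so after x·y·y the machine is still in s6, and z then leads to the accepting state s6. Hence bbabaaaaa ∈ L(M).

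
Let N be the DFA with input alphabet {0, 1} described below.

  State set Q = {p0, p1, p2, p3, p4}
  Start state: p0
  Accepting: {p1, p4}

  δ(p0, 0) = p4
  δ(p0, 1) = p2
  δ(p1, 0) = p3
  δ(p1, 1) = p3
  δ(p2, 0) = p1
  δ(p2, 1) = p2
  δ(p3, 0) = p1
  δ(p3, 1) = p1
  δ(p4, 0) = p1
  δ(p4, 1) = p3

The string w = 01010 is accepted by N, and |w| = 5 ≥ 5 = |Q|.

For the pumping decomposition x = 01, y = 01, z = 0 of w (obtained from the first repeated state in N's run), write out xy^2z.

0101010

xy^2z = 01·01·01·0 = 0101010.
Reading y = 01 takes N from p3 back to p3, so after x·y·y the machine is still in p3, and z then leads to the accepting state p1. Hence 0101010 ∈ L(N).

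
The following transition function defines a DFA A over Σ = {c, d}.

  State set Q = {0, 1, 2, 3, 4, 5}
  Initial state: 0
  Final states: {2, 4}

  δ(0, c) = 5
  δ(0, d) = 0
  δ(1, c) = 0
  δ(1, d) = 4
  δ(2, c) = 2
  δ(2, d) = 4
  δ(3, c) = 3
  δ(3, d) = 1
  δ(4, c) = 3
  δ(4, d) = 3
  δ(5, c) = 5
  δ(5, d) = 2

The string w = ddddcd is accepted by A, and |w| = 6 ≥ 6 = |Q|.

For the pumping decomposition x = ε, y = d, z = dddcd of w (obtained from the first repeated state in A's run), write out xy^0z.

xy⁰z = xz = ε·dddcd = dddcd.
Reading y = d takes A from 0 back to 0, so after x the machine is still in 0, and z then leads to the accepting state 2. Hence dddcd ∈ L(A).

dddcd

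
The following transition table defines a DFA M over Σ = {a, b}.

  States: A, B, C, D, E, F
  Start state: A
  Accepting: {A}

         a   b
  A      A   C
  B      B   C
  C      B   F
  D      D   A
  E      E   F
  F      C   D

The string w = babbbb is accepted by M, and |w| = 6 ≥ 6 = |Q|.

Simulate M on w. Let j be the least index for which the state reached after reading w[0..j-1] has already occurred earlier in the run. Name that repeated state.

C

State sequence: A -b-> C -a-> B -b-> C -b-> F -b-> D -b-> A
First repeat at step 3: C was already visited.

The earliest repeat is at step j = 3: M is in C, which it already visited at step i = 1.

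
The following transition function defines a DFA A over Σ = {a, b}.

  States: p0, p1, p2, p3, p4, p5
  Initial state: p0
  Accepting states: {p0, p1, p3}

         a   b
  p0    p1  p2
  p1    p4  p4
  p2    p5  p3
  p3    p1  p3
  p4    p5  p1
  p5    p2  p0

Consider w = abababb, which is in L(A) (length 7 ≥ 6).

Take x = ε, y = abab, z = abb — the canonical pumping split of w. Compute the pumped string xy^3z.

xy^3z = ε·abab·abab·abab·abb = abababababababb.
Reading y = abab takes A from p0 back to p0, so after x·y·y·y the machine is still in p0, and z then leads to the accepting state p1. Hence abababababababb ∈ L(A).

abababababababb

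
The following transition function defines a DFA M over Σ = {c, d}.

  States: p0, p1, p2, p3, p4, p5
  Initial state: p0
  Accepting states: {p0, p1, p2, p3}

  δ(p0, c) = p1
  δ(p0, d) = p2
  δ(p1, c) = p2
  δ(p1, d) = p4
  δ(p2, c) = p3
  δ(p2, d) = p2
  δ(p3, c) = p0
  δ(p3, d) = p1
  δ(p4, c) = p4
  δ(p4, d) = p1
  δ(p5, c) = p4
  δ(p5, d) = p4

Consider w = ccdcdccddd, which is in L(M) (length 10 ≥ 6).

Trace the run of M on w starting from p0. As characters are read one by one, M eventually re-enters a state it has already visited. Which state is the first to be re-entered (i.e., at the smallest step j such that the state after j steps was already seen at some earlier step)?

State sequence: p0 -c-> p1 -c-> p2 -d-> p2 -c-> p3 -d-> p1 -c-> p2 -c-> p3 -d-> p1 -d-> p4 -d-> p1
First repeat at step 3: p2 was already visited.

The earliest repeat is at step j = 3: M is in p2, which it already visited at step i = 2.
Pumping length from the standard proof: p = 6 (the number of states). The repeated state found above gives |xy| = j ≤ 6 and |y| = j − i ≥ 1.

p2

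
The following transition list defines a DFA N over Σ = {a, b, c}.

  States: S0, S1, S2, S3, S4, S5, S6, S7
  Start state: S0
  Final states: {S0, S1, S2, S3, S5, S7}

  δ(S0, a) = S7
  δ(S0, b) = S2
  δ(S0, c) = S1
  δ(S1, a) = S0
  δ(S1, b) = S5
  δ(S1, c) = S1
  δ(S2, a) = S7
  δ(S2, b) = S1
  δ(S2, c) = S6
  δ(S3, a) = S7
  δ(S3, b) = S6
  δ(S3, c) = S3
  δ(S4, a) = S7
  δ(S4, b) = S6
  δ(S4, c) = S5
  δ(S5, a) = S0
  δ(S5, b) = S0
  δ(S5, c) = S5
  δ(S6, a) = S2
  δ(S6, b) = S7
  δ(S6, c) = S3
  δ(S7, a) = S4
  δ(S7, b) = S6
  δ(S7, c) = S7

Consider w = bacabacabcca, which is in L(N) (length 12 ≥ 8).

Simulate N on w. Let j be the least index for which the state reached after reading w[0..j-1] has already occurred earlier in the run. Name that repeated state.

S7

State sequence: S0 -b-> S2 -a-> S7 -c-> S7 -a-> S4 -b-> S6 -a-> S2 -c-> S6 -a-> S2 -b-> S1 -c-> S1 -c-> S1 -a-> S0
First repeat at step 3: S7 was already visited.

The earliest repeat is at step j = 3: N is in S7, which it already visited at step i = 2.
Since N has 8 states, any run of length ≥ 8 visits 8+1 states, so by pigeonhole some state repeats within the first 8 steps — that repeat gives the pumpable loop.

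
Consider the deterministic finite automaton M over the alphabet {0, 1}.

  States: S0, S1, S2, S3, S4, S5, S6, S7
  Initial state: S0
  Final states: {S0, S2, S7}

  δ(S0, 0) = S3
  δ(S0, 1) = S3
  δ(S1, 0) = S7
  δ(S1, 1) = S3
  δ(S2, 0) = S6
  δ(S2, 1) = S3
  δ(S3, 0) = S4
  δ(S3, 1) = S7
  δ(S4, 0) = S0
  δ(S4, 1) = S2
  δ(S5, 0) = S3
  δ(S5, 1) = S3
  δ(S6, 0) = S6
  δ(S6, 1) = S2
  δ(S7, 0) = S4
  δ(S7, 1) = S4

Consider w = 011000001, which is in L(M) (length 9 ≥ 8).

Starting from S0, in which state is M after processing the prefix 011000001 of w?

State sequence: S0 -0-> S3 -1-> S7 -1-> S4 -0-> S0 -0-> S3 -0-> S4 -0-> S0 -0-> S3 -1-> S7

After reading 9 characters, M is in state S7.
(This kind of state-tracing is the core of the pumping-lemma construction: with 8 states, pigeonhole forces a repeat within the first 8 steps.)

S7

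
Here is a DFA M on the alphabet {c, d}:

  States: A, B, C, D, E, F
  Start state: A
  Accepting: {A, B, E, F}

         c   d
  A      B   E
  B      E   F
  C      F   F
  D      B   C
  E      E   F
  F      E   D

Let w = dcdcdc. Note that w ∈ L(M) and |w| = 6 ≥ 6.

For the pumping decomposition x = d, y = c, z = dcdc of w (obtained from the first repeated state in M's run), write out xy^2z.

dccdcdc

xy^2z = d·c·c·dcdc = dccdcdc.
Reading y = c takes M from E back to E, so after x·y·y the machine is still in E, and z then leads to the accepting state E. Hence dccdcdc ∈ L(M).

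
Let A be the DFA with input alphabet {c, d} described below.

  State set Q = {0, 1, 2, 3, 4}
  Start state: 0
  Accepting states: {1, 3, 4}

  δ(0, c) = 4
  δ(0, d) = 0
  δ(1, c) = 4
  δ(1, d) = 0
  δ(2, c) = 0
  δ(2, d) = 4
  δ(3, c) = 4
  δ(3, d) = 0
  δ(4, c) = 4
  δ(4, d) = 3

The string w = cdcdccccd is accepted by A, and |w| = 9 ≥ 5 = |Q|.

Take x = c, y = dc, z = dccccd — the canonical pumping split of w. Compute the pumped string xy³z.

cdcdcdcdccccd

xy^3z = c·dc·dc·dc·dccccd = cdcdcdcdccccd.
Reading y = dc takes A from 4 back to 4, so after x·y·y·y the machine is still in 4, and z then leads to the accepting state 3. Hence cdcdcdcdccccd ∈ L(A).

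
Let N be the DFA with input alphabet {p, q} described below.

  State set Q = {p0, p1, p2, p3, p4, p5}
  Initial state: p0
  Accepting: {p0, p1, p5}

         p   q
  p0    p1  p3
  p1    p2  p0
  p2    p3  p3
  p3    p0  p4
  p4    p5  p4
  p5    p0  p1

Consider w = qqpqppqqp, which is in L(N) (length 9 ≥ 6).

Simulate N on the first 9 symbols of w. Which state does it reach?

State sequence: p0 -q-> p3 -q-> p4 -p-> p5 -q-> p1 -p-> p2 -p-> p3 -q-> p4 -q-> p4 -p-> p5

After reading 9 characters, N is in state p5.

p5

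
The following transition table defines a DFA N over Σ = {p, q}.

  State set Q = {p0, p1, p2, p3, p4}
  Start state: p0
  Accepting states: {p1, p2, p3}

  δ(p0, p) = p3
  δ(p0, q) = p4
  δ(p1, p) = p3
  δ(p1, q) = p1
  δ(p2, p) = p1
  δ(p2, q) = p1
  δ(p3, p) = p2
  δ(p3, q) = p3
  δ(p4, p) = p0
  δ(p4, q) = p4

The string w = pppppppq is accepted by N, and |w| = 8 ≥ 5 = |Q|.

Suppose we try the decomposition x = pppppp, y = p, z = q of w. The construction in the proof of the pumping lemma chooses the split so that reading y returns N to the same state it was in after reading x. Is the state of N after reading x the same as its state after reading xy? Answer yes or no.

no

State sequence: p0 -p-> p3 -p-> p2 -p-> p1 -p-> p3 -p-> p2 -p-> p1 -p-> p3

After x (step 6): p1. After xy (step 7): p3.
They differ (p1 ≠ p3), so y is not a cycle from the state after x; this split is not the one the pumping-lemma construction produces, and pumping y need not keep the string in L(N).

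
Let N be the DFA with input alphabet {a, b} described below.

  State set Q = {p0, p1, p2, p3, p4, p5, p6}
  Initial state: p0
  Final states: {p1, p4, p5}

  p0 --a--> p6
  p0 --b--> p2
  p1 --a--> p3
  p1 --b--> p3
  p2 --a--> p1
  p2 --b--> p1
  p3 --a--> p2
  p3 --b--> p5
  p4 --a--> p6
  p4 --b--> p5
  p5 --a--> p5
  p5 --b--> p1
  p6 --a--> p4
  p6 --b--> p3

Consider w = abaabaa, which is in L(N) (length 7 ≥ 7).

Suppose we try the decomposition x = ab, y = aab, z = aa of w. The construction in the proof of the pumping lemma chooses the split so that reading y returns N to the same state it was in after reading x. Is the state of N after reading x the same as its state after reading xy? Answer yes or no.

yes

Run of N on the first 5 characters of w = a b a a b:
  step 0: p0  (start)
  step 1: p6  (read a: p0→p6)
  step 2: p3  (read b: p6→p3)
  step 3: p2  (read a: p3→p2)
  step 4: p1  (read a: p2→p1)
  step 5: p3  (read b: p1→p3)

After x (step 2): p3. After xy (step 5): p3.
They match, so y = aab drives N around a cycle from p3 back to itself; pumping y any number of times keeps N in p3 before reading z, and xyⁱz ∈ L(N) for every i ≥ 0.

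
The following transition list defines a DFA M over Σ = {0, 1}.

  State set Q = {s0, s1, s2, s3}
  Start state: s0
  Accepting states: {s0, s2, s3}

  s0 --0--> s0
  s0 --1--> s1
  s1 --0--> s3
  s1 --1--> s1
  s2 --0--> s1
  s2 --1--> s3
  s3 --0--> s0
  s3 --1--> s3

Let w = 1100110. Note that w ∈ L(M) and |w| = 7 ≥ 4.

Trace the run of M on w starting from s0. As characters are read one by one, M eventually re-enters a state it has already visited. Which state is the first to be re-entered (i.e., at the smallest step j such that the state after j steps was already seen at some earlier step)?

s1

Run of M on w = 1 1 0 0 1 1 0:
  step 0: s0  (start)
  step 1: s1  (read 1: s0→s1)
  step 2: s1  (read 1: s1→s1)   ← first repeat (s1 seen earlier)
  step 3: s3  (read 0: s1→s3)
  step 4: s0  (read 0: s3→s0)
  step 5: s1  (read 1: s0→s1)
  step 6: s1  (read 1: s1→s1)
  step 7: s3  (read 0: s1→s3)

The earliest repeat is at step j = 2: M is in s1, which it already visited at step i = 1.
Since M has 4 states, any run of length ≥ 4 visits 4+1 states, so by pigeonhole some state repeats within the first 4 steps — that repeat gives the pumpable loop.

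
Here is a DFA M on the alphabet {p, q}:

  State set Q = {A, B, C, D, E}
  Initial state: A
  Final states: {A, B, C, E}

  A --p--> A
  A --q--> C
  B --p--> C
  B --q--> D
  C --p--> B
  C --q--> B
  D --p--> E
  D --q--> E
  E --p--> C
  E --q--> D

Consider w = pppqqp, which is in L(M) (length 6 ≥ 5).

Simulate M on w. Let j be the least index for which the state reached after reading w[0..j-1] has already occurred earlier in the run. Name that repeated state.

A

Run of M on w = p p p q q p:
  step 0: A  (start)
  step 1: A  (read p: A→A)   ← first repeat (A seen earlier)
  step 2: A  (read p: A→A)
  step 3: A  (read p: A→A)
  step 4: C  (read q: A→C)
  step 5: B  (read q: C→B)
  step 6: C  (read p: B→C)

The earliest repeat is at step j = 1: M is in A, which it already visited at step i = 0.
Pumping length from the standard proof: p = 5 (the number of states). The repeated state found above gives |xy| = j ≤ 5 and |y| = j − i ≥ 1.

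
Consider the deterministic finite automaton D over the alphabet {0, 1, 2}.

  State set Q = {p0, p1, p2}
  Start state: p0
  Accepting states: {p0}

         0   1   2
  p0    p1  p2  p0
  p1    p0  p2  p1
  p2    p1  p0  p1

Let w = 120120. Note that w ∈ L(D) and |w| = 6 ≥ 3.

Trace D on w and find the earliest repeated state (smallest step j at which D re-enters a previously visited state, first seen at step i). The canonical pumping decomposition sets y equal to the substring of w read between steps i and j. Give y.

Run of D on w = 1 2 0 1 2 0:
  step 0: p0  (start)
  step 1: p2  (read 1: p0→p2)
  step 2: p1  (read 2: p2→p1)
  step 3: p0  (read 0: p1→p0)   ← first repeat (p0 seen earlier)
  step 4: p2  (read 1: p0→p2)
  step 5: p1  (read 2: p2→p1)
  step 6: p0  (read 0: p1→p0)

So i = 0, j = 3, giving x = w[0:0] = ε, y = w[0:3] = 120, z = w[3:6] = 120.
Check: |xy| = 3 ≤ 3 and |y| = 3 ≥ 1. Reading y takes D from p0 back to p0, so every xyⁱz is accepted.

120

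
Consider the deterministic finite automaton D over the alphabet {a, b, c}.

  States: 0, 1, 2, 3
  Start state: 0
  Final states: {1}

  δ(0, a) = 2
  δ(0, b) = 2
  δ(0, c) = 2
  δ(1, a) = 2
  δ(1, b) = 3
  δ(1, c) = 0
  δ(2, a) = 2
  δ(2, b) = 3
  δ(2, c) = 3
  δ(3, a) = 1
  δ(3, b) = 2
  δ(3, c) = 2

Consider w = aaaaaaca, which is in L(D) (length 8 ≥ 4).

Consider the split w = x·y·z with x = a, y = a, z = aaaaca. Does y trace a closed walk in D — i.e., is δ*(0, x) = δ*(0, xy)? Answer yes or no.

Run of D on the first 2 characters of w = a a:
  step 0: 0  (start)
  step 1: 2  (read a: 0→2)
  step 2: 2  (read a: 2→2)

After x (step 1): 2. After xy (step 2): 2.
They match, so y = a drives D around a cycle from 2 back to itself; pumping y any number of times keeps D in 2 before reading z, and xyⁱz ∈ L(D) for every i ≥ 0.

yes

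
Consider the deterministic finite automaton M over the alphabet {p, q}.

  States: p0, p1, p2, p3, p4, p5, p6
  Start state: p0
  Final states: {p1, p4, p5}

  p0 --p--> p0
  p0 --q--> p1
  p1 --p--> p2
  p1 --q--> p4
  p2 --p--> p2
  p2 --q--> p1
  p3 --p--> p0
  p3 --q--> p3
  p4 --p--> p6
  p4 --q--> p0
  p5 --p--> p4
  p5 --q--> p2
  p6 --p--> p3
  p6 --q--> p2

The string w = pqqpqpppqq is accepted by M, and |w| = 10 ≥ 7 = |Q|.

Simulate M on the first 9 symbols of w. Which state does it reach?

p1

Run of M on the first 9 characters of w = p q q p q p p p q:
  step 0: p0  (start)
  step 1: p0  (read p: p0→p0)
  step 2: p1  (read q: p0→p1)
  step 3: p4  (read q: p1→p4)
  step 4: p6  (read p: p4→p6)
  step 5: p2  (read q: p6→p2)
  step 6: p2  (read p: p2→p2)
  step 7: p2  (read p: p2→p2)
  step 8: p2  (read p: p2→p2)
  step 9: p1  (read q: p2→p1)

After reading 9 characters, M is in state p1.
(This kind of state-tracing is the core of the pumping-lemma construction: with 7 states, pigeonhole forces a repeat within the first 7 steps.)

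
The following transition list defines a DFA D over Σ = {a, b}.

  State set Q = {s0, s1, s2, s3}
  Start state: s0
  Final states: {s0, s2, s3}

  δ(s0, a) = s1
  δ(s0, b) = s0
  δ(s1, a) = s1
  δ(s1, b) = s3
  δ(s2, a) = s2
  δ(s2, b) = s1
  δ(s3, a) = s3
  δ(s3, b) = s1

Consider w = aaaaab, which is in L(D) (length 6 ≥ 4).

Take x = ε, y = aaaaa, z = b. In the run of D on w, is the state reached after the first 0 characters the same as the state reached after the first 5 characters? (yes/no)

no

Run of D on the first 5 characters of w = a a a a a:
  step 0: s0  (start)
  step 1: s1  (read a: s0→s1)
  step 2: s1  (read a: s1→s1)
  step 3: s1  (read a: s1→s1)
  step 4: s1  (read a: s1→s1)
  step 5: s1  (read a: s1→s1)

After x (step 0): s0. After xy (step 5): s1.
They differ (s0 ≠ s1), so y is not a cycle from the state after x; this split is not the one the pumping-lemma construction produces, and pumping y need not keep the string in L(D).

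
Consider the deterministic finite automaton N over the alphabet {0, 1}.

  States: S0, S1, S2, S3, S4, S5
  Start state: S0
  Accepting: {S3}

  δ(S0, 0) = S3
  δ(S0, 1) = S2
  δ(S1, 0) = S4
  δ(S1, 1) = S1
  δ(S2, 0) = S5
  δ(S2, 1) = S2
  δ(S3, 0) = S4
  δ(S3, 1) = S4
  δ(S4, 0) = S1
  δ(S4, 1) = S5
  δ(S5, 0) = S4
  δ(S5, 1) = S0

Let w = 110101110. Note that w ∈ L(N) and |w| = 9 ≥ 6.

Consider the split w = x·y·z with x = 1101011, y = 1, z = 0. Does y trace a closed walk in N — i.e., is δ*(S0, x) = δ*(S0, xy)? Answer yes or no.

Run of N on the first 8 characters of w = 1 1 0 1 0 1 1 1:
  step 0: S0  (start)
  step 1: S2  (read 1: S0→S2)
  step 2: S2  (read 1: S2→S2)
  step 3: S5  (read 0: S2→S5)
  step 4: S0  (read 1: S5→S0)
  step 5: S3  (read 0: S0→S3)
  step 6: S4  (read 1: S3→S4)
  step 7: S5  (read 1: S4→S5)
  step 8: S0  (read 1: S5→S0)

After x (step 7): S5. After xy (step 8): S0.
They differ (S5 ≠ S0), so y is not a cycle from the state after x; this split is not the one the pumping-lemma construction produces, and pumping y need not keep the string in L(N).

no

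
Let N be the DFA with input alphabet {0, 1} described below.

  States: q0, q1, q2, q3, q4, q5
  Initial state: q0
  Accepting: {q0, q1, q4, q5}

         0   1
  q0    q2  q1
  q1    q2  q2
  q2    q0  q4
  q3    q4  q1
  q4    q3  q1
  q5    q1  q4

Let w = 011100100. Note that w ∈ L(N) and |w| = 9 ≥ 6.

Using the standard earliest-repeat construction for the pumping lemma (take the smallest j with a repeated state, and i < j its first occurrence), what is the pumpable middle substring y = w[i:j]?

State sequence: q0 -0-> q2 -1-> q4 -1-> q1 -1-> q2 -0-> q0 -0-> q2 -1-> q4 -0-> q3 -0-> q4
First repeat at step 4: q2 was already visited.

So i = 1, j = 4, giving x = w[0:1] = 0, y = w[1:4] = 111, z = w[4:9] = 00100.
Check: |xy| = 4 ≤ 6 and |y| = 3 ≥ 1. Reading y takes N from q2 back to q2, so every xyⁱz is accepted.

111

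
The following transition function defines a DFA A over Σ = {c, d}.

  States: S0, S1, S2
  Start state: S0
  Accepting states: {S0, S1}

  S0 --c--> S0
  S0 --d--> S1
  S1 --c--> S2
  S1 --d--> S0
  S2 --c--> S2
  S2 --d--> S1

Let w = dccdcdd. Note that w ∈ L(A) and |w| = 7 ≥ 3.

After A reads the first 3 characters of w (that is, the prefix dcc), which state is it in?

S2

State sequence: S0 -d-> S1 -c-> S2 -c-> S2

After reading 3 characters, A is in state S2.
(This kind of state-tracing is the core of the pumping-lemma construction: with 3 states, pigeonhole forces a repeat within the first 3 steps.)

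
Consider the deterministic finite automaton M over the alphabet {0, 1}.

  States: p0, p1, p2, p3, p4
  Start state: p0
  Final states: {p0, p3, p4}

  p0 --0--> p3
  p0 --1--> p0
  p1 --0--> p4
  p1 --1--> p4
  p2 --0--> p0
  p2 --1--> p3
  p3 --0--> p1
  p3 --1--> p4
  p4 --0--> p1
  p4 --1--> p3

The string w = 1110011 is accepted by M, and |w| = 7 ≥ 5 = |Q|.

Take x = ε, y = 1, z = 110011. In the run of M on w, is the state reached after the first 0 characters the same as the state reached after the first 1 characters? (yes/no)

yes

Run of M on the first 1 characters of w = 1:
  step 0: p0  (start)
  step 1: p0  (read 1: p0→p0)

After x (step 0): p0. After xy (step 1): p0.
They match, so y = 1 drives M around a cycle from p0 back to itself; pumping y any number of times keeps M in p0 before reading z, and xyⁱz ∈ L(M) for every i ≥ 0.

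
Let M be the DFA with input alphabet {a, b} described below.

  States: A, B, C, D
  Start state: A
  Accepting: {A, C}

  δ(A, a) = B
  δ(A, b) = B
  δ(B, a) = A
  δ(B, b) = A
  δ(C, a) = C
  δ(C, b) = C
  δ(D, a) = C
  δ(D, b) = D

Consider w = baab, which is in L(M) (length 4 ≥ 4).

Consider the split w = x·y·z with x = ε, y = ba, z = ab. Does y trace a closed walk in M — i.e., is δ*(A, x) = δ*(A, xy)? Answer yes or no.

yes

Run of M on the first 2 characters of w = b a:
  step 0: A  (start)
  step 1: B  (read b: A→B)
  step 2: A  (read a: B→A)

After x (step 0): A. After xy (step 2): A.
They match, so y = ba drives M around a cycle from A back to itself; pumping y any number of times keeps M in A before reading z, and xyⁱz ∈ L(M) for every i ≥ 0.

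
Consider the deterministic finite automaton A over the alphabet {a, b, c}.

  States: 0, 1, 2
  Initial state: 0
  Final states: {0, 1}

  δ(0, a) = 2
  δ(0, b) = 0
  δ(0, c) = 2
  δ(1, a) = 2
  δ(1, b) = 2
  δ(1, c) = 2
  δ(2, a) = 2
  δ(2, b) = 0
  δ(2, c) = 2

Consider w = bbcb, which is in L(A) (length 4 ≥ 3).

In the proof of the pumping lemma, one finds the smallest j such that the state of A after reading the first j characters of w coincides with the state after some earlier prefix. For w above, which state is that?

0

State sequence: 0 -b-> 0 -b-> 0 -c-> 2 -b-> 0
First repeat at step 1: 0 was already visited.

The earliest repeat is at step j = 1: A is in 0, which it already visited at step i = 0.
Since A has 3 states, any run of length ≥ 3 visits 3+1 states, so by pigeonhole some state repeats within the first 3 steps — that repeat gives the pumpable loop.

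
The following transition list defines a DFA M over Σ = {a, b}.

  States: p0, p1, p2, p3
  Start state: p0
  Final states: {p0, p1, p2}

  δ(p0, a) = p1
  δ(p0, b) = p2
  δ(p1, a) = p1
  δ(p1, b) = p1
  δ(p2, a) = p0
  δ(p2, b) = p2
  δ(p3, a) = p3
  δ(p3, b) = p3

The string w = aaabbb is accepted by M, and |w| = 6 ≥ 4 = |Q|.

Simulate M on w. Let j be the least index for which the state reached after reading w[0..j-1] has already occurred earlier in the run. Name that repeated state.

p1

State sequence: p0 -a-> p1 -a-> p1 -a-> p1 -b-> p1 -b-> p1 -b-> p1
First repeat at step 2: p1 was already visited.

The earliest repeat is at step j = 2: M is in p1, which it already visited at step i = 1.
Pumping length from the standard proof: p = 4 (the number of states). The repeated state found above gives |xy| = j ≤ 4 and |y| = j − i ≥ 1.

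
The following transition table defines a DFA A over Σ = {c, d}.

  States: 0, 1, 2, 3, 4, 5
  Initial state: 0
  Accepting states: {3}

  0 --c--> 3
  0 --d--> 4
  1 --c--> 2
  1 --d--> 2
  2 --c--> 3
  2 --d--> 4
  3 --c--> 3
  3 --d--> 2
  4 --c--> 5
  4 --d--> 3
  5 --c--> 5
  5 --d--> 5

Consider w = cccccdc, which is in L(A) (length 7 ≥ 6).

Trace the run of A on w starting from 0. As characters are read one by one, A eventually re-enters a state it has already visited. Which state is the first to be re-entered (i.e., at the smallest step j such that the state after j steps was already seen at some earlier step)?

3

State sequence: 0 -c-> 3 -c-> 3 -c-> 3 -c-> 3 -c-> 3 -d-> 2 -c-> 3
First repeat at step 2: 3 was already visited.

The earliest repeat is at step j = 2: A is in 3, which it already visited at step i = 1.
With |Q| = 6, pigeonhole forces a state repeat no later than step 6; the substring read between the first and second visits to that state can be pumped.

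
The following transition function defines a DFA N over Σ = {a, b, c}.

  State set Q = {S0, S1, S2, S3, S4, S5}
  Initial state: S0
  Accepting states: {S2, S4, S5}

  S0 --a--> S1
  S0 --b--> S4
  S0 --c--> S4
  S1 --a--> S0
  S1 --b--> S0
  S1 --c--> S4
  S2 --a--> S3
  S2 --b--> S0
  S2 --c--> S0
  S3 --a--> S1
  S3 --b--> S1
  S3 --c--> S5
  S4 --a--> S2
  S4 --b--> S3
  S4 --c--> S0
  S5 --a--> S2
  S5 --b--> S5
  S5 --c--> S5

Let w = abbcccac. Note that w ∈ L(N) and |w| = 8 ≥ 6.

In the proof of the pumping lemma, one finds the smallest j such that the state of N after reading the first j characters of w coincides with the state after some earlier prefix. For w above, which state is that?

S0

State sequence: S0 -a-> S1 -b-> S0 -b-> S4 -c-> S0 -c-> S4 -c-> S0 -a-> S1 -c-> S4
First repeat at step 2: S0 was already visited.

The earliest repeat is at step j = 2: N is in S0, which it already visited at step i = 0.
Pumping length from the standard proof: p = 6 (the number of states). The repeated state found above gives |xy| = j ≤ 6 and |y| = j − i ≥ 1.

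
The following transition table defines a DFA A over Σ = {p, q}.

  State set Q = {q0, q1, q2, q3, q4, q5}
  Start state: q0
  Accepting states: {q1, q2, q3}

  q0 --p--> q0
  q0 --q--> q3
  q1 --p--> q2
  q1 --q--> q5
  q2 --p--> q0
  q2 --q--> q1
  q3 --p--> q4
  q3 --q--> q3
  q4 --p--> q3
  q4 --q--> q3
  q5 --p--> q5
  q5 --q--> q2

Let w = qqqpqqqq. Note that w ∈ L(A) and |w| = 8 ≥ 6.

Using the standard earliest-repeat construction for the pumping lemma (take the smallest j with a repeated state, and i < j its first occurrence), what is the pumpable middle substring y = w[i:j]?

Run of A on w = q q q p q q q q:
  step 0: q0  (start)
  step 1: q3  (read q: q0→q3)
  step 2: q3  (read q: q3→q3)   ← first repeat (q3 seen earlier)
  step 3: q3  (read q: q3→q3)
  step 4: q4  (read p: q3→q4)
  step 5: q3  (read q: q4→q3)
  step 6: q3  (read q: q3→q3)
  step 7: q3  (read q: q3→q3)
  step 8: q3  (read q: q3→q3)

So i = 1, j = 2, giving x = w[0:1] = q, y = w[1:2] = q, z = w[2:8] = qpqqqq.
Check: |xy| = 2 ≤ 6 and |y| = 1 ≥ 1. Reading y takes A from q3 back to q3, so every xyⁱz is accepted.

q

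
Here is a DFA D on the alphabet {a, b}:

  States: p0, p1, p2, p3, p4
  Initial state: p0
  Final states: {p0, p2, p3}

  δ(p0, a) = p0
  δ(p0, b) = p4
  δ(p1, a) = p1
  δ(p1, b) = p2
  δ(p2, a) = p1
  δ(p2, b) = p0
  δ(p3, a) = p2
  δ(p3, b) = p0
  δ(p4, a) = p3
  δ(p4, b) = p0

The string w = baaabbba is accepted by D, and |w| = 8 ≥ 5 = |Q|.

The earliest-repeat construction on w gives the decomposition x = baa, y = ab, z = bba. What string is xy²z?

xy^2z = baa·ab·ab·bba = baaababbba.
Reading y = ab takes D from p2 back to p2, so after x·y·y the machine is still in p2, and z then leads to the accepting state p3. Hence baaababbba ∈ L(D).

baaababbba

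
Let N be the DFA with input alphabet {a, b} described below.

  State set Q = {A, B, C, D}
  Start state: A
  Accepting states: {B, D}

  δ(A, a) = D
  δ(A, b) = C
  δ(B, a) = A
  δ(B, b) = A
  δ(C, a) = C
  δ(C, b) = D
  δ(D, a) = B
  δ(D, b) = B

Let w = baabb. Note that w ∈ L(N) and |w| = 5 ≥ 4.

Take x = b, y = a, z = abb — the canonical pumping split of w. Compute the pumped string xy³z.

xy^3z = b·a·a·a·abb = baaaabb.
Reading y = a takes N from C back to C, so after x·y·y·y the machine is still in C, and z then leads to the accepting state B. Hence baaaabb ∈ L(N).

baaaabb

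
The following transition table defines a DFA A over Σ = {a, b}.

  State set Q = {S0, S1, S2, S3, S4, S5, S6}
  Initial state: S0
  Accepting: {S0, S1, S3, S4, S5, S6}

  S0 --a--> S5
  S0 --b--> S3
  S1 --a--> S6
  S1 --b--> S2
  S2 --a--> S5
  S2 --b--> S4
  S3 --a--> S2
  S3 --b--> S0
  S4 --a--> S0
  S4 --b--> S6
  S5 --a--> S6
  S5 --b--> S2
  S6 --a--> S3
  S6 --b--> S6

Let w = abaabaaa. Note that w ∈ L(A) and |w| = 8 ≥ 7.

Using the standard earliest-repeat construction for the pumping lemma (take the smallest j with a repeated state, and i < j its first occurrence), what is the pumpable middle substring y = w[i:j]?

State sequence: S0 -a-> S5 -b-> S2 -a-> S5 -a-> S6 -b-> S6 -a-> S3 -a-> S2 -a-> S5
First repeat at step 3: S5 was already visited.

So i = 1, j = 3, giving x = w[0:1] = a, y = w[1:3] = ba, z = w[3:8] = abaaa.
Check: |xy| = 3 ≤ 7 and |y| = 2 ≥ 1. Reading y takes A from S5 back to S5, so every xyⁱz is accepted.
Pumping length from the standard proof: p = 7 (the number of states). The repeated state found above gives |xy| = j ≤ 7 and |y| = j − i ≥ 1.

ba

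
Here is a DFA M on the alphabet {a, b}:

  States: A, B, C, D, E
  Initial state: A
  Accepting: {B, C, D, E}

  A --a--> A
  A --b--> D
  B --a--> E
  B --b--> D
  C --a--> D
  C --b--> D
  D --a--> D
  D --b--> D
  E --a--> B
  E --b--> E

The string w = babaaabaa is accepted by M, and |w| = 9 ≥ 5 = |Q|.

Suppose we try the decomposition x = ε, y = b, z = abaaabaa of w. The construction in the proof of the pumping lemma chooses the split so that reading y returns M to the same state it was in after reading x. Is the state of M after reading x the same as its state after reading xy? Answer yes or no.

Run of M on the first 1 characters of w = b:
  step 0: A  (start)
  step 1: D  (read b: A→D)

After x (step 0): A. After xy (step 1): D.
They differ (A ≠ D), so y is not a cycle from the state after x; this split is not the one the pumping-lemma construction produces, and pumping y need not keep the string in L(M).

no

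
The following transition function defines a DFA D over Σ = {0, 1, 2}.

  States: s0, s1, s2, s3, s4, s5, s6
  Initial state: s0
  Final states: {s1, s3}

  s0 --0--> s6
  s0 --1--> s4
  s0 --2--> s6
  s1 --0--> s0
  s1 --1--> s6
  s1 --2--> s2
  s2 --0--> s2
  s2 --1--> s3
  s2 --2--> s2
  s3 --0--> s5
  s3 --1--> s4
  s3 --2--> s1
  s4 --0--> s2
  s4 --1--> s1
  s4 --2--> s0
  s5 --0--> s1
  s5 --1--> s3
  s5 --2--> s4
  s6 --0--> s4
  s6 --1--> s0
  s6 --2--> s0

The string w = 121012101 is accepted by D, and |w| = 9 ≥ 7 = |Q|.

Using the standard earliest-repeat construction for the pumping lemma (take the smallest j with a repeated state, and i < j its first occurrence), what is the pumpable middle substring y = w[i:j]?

12

State sequence: s0 -1-> s4 -2-> s0 -1-> s4 -0-> s2 -1-> s3 -2-> s1 -1-> s6 -0-> s4 -1-> s1
First repeat at step 2: s0 was already visited.

So i = 0, j = 2, giving x = w[0:0] = ε, y = w[0:2] = 12, z = w[2:9] = 1012101.
Check: |xy| = 2 ≤ 7 and |y| = 2 ≥ 1. Reading y takes D from s0 back to s0, so every xyⁱz is accepted.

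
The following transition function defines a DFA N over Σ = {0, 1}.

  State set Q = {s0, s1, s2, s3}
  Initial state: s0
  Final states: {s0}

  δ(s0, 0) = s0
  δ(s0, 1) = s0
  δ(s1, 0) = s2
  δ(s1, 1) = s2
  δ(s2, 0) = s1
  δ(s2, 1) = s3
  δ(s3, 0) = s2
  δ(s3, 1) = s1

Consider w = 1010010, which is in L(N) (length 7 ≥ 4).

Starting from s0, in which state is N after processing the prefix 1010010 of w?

s0

Run of N on the first 7 characters of w = 1 0 1 0 0 1 0:
  step 0: s0  (start)
  step 1: s0  (read 1: s0→s0)
  step 2: s0  (read 0: s0→s0)
  step 3: s0  (read 1: s0→s0)
  step 4: s0  (read 0: s0→s0)
  step 5: s0  (read 0: s0→s0)
  step 6: s0  (read 1: s0→s0)
  step 7: s0  (read 0: s0→s0)

After reading 7 characters, N is in state s0.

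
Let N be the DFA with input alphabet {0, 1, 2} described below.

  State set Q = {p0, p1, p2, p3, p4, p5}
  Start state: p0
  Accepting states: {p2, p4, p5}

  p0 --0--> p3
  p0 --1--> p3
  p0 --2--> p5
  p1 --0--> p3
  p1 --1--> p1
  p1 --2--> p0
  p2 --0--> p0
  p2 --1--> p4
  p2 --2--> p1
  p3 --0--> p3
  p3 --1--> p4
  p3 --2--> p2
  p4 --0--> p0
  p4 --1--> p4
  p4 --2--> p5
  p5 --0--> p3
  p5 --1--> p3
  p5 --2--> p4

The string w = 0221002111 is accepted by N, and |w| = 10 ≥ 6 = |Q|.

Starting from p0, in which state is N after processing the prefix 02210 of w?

Run of N on the first 5 characters of w = 0 2 2 1 0:
  step 0: p0  (start)
  step 1: p3  (read 0: p0→p3)
  step 2: p2  (read 2: p3→p2)
  step 3: p1  (read 2: p2→p1)
  step 4: p1  (read 1: p1→p1)
  step 5: p3  (read 0: p1→p3)

After reading 5 characters, N is in state p3.
(This kind of state-tracing is the core of the pumping-lemma construction: with 6 states, pigeonhole forces a repeat within the first 6 steps.)

p3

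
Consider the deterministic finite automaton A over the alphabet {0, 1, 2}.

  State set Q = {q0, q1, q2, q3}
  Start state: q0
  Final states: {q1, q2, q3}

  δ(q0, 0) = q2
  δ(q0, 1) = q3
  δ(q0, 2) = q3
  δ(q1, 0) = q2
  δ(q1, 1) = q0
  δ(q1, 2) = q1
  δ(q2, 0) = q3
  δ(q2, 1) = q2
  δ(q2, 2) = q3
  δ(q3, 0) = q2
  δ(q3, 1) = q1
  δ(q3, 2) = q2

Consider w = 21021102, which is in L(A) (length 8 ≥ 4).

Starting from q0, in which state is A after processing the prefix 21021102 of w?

q3

Run of A on the first 8 characters of w = 2 1 0 2 1 1 0 2:
  step 0: q0  (start)
  step 1: q3  (read 2: q0→q3)
  step 2: q1  (read 1: q3→q1)
  step 3: q2  (read 0: q1→q2)
  step 4: q3  (read 2: q2→q3)
  step 5: q1  (read 1: q3→q1)
  step 6: q0  (read 1: q1→q0)
  step 7: q2  (read 0: q0→q2)
  step 8: q3  (read 2: q2→q3)

After reading 8 characters, A is in state q3.
(This kind of state-tracing is the core of the pumping-lemma construction: with 4 states, pigeonhole forces a repeat within the first 4 steps.)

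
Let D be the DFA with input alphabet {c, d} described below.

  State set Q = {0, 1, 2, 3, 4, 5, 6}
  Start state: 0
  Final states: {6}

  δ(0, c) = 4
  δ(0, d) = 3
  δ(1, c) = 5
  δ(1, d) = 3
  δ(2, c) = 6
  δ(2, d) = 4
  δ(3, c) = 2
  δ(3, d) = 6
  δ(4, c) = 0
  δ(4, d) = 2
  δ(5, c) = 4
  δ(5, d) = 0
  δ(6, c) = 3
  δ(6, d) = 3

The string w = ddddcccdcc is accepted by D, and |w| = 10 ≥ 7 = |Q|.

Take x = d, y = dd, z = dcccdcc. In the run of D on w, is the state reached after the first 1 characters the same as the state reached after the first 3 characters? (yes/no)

yes

State sequence: 0 -d-> 3 -d-> 6 -d-> 3

After x (step 1): 3. After xy (step 3): 3.
They match, so y = dd drives D around a cycle from 3 back to itself; pumping y any number of times keeps D in 3 before reading z, and xyⁱz ∈ L(D) for every i ≥ 0.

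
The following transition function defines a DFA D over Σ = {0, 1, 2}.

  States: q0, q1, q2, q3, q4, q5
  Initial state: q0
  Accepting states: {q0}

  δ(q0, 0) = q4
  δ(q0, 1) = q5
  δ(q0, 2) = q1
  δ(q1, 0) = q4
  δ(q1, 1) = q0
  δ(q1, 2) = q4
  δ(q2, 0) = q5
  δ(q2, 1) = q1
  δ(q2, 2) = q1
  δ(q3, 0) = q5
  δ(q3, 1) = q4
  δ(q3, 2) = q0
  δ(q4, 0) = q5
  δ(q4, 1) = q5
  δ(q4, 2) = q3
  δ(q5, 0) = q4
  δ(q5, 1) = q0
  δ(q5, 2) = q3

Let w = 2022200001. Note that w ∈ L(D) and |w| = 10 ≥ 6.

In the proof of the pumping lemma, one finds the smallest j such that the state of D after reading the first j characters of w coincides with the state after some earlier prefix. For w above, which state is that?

Run of D on w = 2 0 2 2 2 0 0 0 0 1:
  step 0: q0  (start)
  step 1: q1  (read 2: q0→q1)
  step 2: q4  (read 0: q1→q4)
  step 3: q3  (read 2: q4→q3)
  step 4: q0  (read 2: q3→q0)   ← first repeat (q0 seen earlier)
  step 5: q1  (read 2: q0→q1)
  step 6: q4  (read 0: q1→q4)
  step 7: q5  (read 0: q4→q5)
  step 8: q4  (read 0: q5→q4)
  step 9: q5  (read 0: q4→q5)
  step 10: q0  (read 1: q5→q0)

The earliest repeat is at step j = 4: D is in q0, which it already visited at step i = 0.
The DFA has 6 states, so the proof of the pumping lemma guarantees a repeated state among the first 6+1 visited; the segment between the two visits is the pumpable y.

q0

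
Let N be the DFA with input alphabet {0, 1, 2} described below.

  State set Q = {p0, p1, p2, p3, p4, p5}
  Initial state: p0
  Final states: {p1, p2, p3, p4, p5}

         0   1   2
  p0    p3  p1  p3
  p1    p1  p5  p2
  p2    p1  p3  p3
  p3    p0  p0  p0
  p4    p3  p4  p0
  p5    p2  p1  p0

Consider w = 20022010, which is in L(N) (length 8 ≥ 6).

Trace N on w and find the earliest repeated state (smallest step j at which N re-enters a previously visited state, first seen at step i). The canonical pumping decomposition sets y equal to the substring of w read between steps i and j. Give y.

20

State sequence: p0 -2-> p3 -0-> p0 -0-> p3 -2-> p0 -2-> p3 -0-> p0 -1-> p1 -0-> p1
First repeat at step 2: p0 was already visited.

So i = 0, j = 2, giving x = w[0:0] = ε, y = w[0:2] = 20, z = w[2:8] = 022010.
Check: |xy| = 2 ≤ 6 and |y| = 2 ≥ 1. Reading y takes N from p0 back to p0, so every xyⁱz is accepted.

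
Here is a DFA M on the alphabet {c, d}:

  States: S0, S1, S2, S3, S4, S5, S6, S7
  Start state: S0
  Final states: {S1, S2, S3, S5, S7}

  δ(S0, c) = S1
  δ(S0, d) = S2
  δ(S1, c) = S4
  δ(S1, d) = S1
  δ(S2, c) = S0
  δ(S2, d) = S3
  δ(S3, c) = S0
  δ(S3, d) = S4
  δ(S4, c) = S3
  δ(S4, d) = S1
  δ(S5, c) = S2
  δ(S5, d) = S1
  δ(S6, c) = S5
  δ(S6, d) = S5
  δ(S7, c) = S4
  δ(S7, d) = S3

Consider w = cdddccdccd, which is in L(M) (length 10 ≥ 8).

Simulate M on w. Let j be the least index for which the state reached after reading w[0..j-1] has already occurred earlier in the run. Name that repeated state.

State sequence: S0 -c-> S1 -d-> S1 -d-> S1 -d-> S1 -c-> S4 -c-> S3 -d-> S4 -c-> S3 -c-> S0 -d-> S2
First repeat at step 2: S1 was already visited.

The earliest repeat is at step j = 2: M is in S1, which it already visited at step i = 1.
Pumping length from the standard proof: p = 8 (the number of states). The repeated state found above gives |xy| = j ≤ 8 and |y| = j − i ≥ 1.

S1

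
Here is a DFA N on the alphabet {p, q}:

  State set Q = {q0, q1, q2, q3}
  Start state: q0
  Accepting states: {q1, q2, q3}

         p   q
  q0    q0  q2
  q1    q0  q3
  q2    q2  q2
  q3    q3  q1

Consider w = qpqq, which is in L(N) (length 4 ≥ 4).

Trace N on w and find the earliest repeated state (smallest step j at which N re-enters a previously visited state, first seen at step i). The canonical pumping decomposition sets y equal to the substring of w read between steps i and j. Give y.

p

State sequence: q0 -q-> q2 -p-> q2 -q-> q2 -q-> q2
First repeat at step 2: q2 was already visited.

So i = 1, j = 2, giving x = w[0:1] = q, y = w[1:2] = p, z = w[2:4] = qq.
Check: |xy| = 2 ≤ 4 and |y| = 1 ≥ 1. Reading y takes N from q2 back to q2, so every xyⁱz is accepted.
The DFA has 4 states, so the proof of the pumping lemma guarantees a repeated state among the first 4+1 visited; the segment between the two visits is the pumpable y.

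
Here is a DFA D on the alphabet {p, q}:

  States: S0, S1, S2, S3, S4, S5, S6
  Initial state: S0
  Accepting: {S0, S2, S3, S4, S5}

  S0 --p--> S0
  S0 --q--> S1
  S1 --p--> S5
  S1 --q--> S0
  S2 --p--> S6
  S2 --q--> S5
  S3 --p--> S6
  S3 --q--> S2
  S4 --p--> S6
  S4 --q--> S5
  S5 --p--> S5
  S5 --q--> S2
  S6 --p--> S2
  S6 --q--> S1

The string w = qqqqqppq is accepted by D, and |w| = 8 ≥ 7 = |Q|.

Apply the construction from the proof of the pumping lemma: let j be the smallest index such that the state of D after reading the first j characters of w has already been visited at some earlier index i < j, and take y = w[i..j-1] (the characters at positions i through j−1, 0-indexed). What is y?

Run of D on w = q q q q q p p q:
  step 0: S0  (start)
  step 1: S1  (read q: S0→S1)
  step 2: S0  (read q: S1→S0)   ← first repeat (S0 seen earlier)
  step 3: S1  (read q: S0→S1)
  step 4: S0  (read q: S1→S0)
  step 5: S1  (read q: S0→S1)
  step 6: S5  (read p: S1→S5)
  step 7: S5  (read p: S5→S5)
  step 8: S2  (read q: S5→S2)

So i = 0, j = 2, giving x = w[0:0] = ε, y = w[0:2] = qq, z = w[2:8] = qqqppq.
Check: |xy| = 2 ≤ 7 and |y| = 2 ≥ 1. Reading y takes D from S0 back to S0, so every xyⁱz is accepted.

qq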